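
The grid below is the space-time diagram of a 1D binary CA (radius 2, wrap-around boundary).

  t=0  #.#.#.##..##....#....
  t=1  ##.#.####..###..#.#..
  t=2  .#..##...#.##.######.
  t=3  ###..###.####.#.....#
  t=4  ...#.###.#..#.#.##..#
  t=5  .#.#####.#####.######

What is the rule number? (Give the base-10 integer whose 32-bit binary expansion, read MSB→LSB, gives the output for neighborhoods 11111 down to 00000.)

  nb #####: next=.  (t=2,i=16, bit31=0)
  nb ####.: next=.  (t=1,i=7, bit30=0)
  nb ###.#: next=#  (t=3,i=7, bit29=1)
  nb ###..: next=.  (t=1,i=8, bit28=0)
  nb ##.##: next=.  (t=2,i=13, bit27=0)
  nb ##.#.: next=.  (t=1,i=2, bit26=0)
  nb ##..#: next=#  (t=0,i=8, bit25=1)
  nb ##...: next=#  (t=0,i=12, bit24=1)
  nb #.###: next=#  (t=1,i=5, bit23=1)
  nb #.##.: next=#  (t=0,i=6, bit22=1)
  nb #.#.#: next=.  (t=0,i=2, bit21=0)
  nb #.#..: next=#  (t=1,i=18, bit20=1)
  nb #..##: next=.  (t=0,i=9, bit19=0)
  nb #..#.: next=#  (t=1,i=15, bit18=1)
  nb #...#: next=#  (t=2,i=7, bit17=1)
  nb #....: next=#  (t=0,i=13, bit16=1)
  nb .####: next=.  (t=1,i=6, bit15=0)
  nb .###.: next=#  (t=1,i=12, bit14=1)
  nb .##.#: next=#  (t=1,i=1, bit13=1)
  nb .##..: next=#  (t=0,i=7, bit12=1)
  nb .#.##: next=#  (t=0,i=5, bit11=1)
  nb .#.#.: next=#  (t=0,i=1, bit10=1)
  nb .#..#: next=#  (t=1,i=19, bit9=1)
  nb .#...: next=.  (t=0,i=17, bit8=0)
  nb ..###: next=#  (t=1,i=11, bit7=1)
  nb ..##.: next=.  (t=0,i=10, bit6=0)
  nb ..#.#: next=#  (t=0,i=0, bit5=1)
  nb ..#..: next=#  (t=0,i=16, bit4=1)
  nb ...##: next=.  (t=3,i=19, bit3=0)
  nb ...#.: next=.  (t=0,i=15, bit2=0)
  nb ....#: next=.  (t=0,i=14, bit1=0)
  nb .....: next=#  (t=3,i=17, bit0=1)
  bits 00100011110101110111111010110001 = 601325233

601325233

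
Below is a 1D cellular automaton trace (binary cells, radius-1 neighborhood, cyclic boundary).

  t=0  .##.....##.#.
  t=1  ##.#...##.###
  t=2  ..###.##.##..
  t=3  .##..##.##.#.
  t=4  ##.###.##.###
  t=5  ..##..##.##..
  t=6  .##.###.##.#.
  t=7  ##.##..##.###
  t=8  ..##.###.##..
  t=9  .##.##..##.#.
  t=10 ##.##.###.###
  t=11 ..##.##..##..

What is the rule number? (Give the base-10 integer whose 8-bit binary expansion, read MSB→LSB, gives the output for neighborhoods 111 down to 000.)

62

  ###|.  b7=0 t=1,i=0
  ##.|.  b6=0 t=0,i=2
  #.#|#  b5=1 t=0,i=10
  #..|#  b4=1 t=0,i=3
  .##|#  b3=1 t=0,i=1
  .#.|#  b2=1 t=0,i=11
  ..#|#  b1=1 t=0,i=0
  ...|.  b0=0 t=0,i=4
  bits 00111110 = 62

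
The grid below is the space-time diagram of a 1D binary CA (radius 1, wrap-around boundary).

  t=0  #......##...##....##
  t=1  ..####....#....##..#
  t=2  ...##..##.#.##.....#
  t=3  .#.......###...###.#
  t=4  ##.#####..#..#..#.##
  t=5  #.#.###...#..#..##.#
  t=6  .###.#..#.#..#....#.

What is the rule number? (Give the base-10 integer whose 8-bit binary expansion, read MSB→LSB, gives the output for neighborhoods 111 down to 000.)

  ###|#  b7=1 t=0,i=19
  ##.|.  b6=0 t=0,i=0
  #.#|#  b5=1 t=2,i=9
  #..|.  b4=0 t=0,i=1
  .##|.  b3=0 t=0,i=7
  .#.|#  b2=1 t=1,i=10
  ..#|.  b1=0 t=0,i=6
  ...|#  b0=1 t=0,i=2
  bits 10100101 = 165

165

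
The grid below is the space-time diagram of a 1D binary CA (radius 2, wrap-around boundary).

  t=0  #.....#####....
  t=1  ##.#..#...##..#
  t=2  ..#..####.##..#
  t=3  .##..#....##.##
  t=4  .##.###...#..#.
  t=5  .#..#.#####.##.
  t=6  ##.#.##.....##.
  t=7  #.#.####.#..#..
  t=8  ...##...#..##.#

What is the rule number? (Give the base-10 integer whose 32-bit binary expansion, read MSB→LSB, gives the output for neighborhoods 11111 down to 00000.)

365304277

  nb #####: next=.  (t=0,i=8, bit31=0)
  nb ####.: next=.  (t=0,i=9, bit30=0)
  nb ###.#: next=.  (t=1,i=1, bit29=0)
  nb ###..: next=#  (t=0,i=10, bit28=1)
  nb ##.##: next=.  (t=2,i=9, bit27=0)
  nb ##.#.: next=#  (t=1,i=2, bit26=1)
  nb ##..#: next=.  (t=1,i=12, bit25=0)
  nb ##...: next=#  (t=0,i=11, bit24=1)
  nb #.###: next=#  (t=4,i=4, bit23=1)
  nb #.##.: next=#  (t=2,i=10, bit22=1)
  nb #.#.#: next=.  (t=6,i=3, bit21=0)
  nb #.#..: next=.  (t=1,i=3, bit20=0)
  nb #..##: next=.  (t=1,i=13, bit19=0)
  nb #..#.: next=#  (t=1,i=5, bit18=1)
  nb #...#: next=#  (t=1,i=8, bit17=1)
  nb #....: next=.  (t=0,i=2, bit16=0)
  nb .####: next=.  (t=0,i=7, bit15=0)
  nb .###.: next=.  (t=1,i=0, bit14=0)
  nb .##.#: next=.  (t=3,i=11, bit13=0)
  nb .##..: next=#  (t=1,i=11, bit12=1)
  nb .#.##: next=#  (t=5,i=5, bit11=1)
  nb .#.#.: next=.  (t=7,i=1, bit10=0)
  nb .#..#: next=.  (t=1,i=4, bit9=0)
  nb .#...: next=#  (t=0,i=1, bit8=1)
  nb ..###: next=#  (t=0,i=6, bit7=1)
  nb ..##.: next=#  (t=1,i=10, bit6=1)
  nb ..#.#: next=.  (t=5,i=4, bit5=0)
  nb ..#..: next=#  (t=0,i=0, bit4=1)
  nb ...##: next=.  (t=0,i=5, bit3=0)
  nb ...#.: next=#  (t=0,i=14, bit2=1)
  nb ....#: next=.  (t=0,i=4, bit1=0)
  nb .....: next=#  (t=0,i=3, bit0=1)
  bits 00010101110001100001100111010101 = 365304277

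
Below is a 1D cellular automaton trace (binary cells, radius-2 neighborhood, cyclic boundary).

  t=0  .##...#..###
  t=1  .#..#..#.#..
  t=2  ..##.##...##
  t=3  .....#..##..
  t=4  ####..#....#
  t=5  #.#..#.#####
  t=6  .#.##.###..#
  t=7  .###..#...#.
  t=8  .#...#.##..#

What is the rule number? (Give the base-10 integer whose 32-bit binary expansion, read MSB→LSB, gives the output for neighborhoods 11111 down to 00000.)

1156025227

  nb #####: next=.  (t=4,i=1, bit31=0)
  nb ####.: next=#  (t=4,i=2, bit30=1)
  nb ###.#: next=.  (t=0,i=11, bit29=0)
  nb ###..: next=.  (t=4,i=3, bit28=0)
  nb ##.##: next=.  (t=0,i=0, bit27=0)
  nb ##.#.: next=#  (t=5,i=1, bit26=1)
  nb ##..#: next=.  (t=2,i=0, bit25=0)
  nb ##...: next=.  (t=0,i=3, bit24=0)
  nb #.###: next=#  (t=5,i=7, bit23=1)
  nb #.##.: next=#  (t=0,i=1, bit22=1)
  nb #.#.#: next=#  (t=6,i=1, bit21=1)
  nb #.#..: next=.  (t=1,i=9, bit20=0)
  nb #..##: next=.  (t=0,i=8, bit19=0)
  nb #..#.: next=#  (t=1,i=3, bit18=1)
  nb #...#: next=#  (t=0,i=4, bit17=1)
  nb #....: next=#  (t=3,i=11, bit16=1)
  nb .####: next=#  (t=4,i=0, bit15=1)
  nb .###.: next=.  (t=0,i=10, bit14=0)
  nb .##.#: next=.  (t=2,i=3, bit13=0)
  nb .##..: next=.  (t=0,i=2, bit12=0)
  nb .#.##: next=#  (t=5,i=6, bit11=1)
  nb .#.#.: next=.  (t=1,i=8, bit10=0)
  nb .#..#: next=#  (t=0,i=7, bit9=1)
  nb .#...: next=#  (t=1,i=10, bit8=1)
  nb ..###: next=#  (t=0,i=9, bit7=1)
  nb ..##.: next=.  (t=2,i=2, bit6=0)
  nb ..#.#: next=.  (t=1,i=7, bit5=0)
  nb ..#..: next=.  (t=0,i=6, bit4=0)
  nb ...##: next=#  (t=2,i=9, bit3=1)
  nb ...#.: next=.  (t=0,i=5, bit2=0)
  nb ....#: next=#  (t=3,i=3, bit1=1)
  nb .....: next=#  (t=3,i=0, bit0=1)
  bits 01000100111001111000101110001011 = 1156025227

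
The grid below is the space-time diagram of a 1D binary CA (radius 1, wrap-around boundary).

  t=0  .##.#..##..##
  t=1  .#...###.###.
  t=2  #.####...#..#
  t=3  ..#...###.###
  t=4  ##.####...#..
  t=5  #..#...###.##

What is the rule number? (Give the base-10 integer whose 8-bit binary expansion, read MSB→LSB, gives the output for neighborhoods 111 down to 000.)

27

  ###|.  b7=0 t=1,i=6
  ##.|.  b6=0 t=0,i=2
  #.#|.  b5=0 t=0,i=0
  #..|#  b4=1 t=0,i=5
  .##|#  b3=1 t=0,i=1
  .#.|.  b2=0 t=0,i=4
  ..#|#  b1=1 t=0,i=6
  ...|#  b0=1 t=1,i=3
  bits 00011011 = 27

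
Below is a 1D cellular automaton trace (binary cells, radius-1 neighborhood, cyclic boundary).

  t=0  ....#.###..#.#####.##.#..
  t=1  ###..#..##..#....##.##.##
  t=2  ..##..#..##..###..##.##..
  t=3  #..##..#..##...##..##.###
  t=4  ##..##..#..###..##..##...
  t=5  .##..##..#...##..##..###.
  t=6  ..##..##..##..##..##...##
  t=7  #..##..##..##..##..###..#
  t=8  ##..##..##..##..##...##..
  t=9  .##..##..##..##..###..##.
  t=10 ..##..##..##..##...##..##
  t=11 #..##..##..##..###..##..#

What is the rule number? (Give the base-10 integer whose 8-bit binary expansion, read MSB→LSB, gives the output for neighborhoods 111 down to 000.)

  [7] ### => .  t=0,i=7
  [6] ##. => #  t=0,i=8
  [5] #.# => #  t=0,i=5
  [4] #.. => #  t=0,i=9
  [3] .## => .  t=0,i=6
  [2] .#. => .  t=0,i=4
  [1] ..# => .  t=0,i=3
  [0] ... => #  t=0,i=0
  bits 01110001 = 113

113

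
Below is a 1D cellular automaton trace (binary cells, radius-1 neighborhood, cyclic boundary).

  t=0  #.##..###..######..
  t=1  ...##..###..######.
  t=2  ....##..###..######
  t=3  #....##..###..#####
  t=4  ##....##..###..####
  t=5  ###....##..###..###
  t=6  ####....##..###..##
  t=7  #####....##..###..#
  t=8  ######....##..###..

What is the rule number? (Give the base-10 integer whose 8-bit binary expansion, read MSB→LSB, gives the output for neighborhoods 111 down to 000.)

208

  [7] ### => #  t=0,i=7
  [6] ##. => #  t=0,i=3
  [5] #.# => .  t=0,i=1
  [4] #.. => #  t=0,i=4
  [3] .## => .  t=0,i=2
  [2] .#. => .  t=0,i=0
  [1] ..# => .  t=0,i=5
  [0] ... => .  t=1,i=0
  bits 11010000 = 208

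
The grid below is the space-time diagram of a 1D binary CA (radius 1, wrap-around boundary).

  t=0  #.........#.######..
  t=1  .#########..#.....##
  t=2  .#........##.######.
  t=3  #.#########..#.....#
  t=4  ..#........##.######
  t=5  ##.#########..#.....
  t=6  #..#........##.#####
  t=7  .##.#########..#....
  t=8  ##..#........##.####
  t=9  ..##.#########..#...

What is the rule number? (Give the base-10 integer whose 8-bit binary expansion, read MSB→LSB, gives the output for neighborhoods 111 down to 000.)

27

  nb ###: next=.  (t=0,i=13, bit7=0)
  nb ##.: next=.  (t=0,i=17, bit6=0)
  nb #.#: next=.  (t=0,i=11, bit5=0)
  nb #..: next=#  (t=0,i=1, bit4=1)
  nb .##: next=#  (t=0,i=12, bit3=1)
  nb .#.: next=.  (t=0,i=0, bit2=0)
  nb ..#: next=#  (t=0,i=9, bit1=1)
  nb ...: next=#  (t=0,i=2, bit0=1)
  bits 00011011 = 27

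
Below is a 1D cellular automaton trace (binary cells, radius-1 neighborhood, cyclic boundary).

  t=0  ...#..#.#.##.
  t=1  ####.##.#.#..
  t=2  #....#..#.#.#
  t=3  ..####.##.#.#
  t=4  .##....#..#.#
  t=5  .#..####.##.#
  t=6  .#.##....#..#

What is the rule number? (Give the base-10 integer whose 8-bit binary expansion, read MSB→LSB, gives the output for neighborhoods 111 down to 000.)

  ###|.  b7=0 t=1,i=1
  ##.|.  b6=0 t=0,i=11
  #.#|.  b5=0 t=0,i=7
  #..|.  b4=0 t=0,i=4
  .##|#  b3=1 t=0,i=10
  .#.|#  b2=1 t=0,i=3
  ..#|#  b1=1 t=0,i=2
  ...|#  b0=1 t=0,i=0
  bits 00001111 = 15

15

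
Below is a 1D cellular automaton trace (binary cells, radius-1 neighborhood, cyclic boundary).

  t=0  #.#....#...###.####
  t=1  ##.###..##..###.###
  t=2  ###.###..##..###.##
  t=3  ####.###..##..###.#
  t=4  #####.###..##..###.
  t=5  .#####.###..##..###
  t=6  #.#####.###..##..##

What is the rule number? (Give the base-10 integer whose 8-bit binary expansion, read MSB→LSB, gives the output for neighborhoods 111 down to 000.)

241

  nb ###: next=#  (t=0,i=12, bit7=1)
  nb ##.: next=#  (t=0,i=0, bit6=1)
  nb #.#: next=#  (t=0,i=1, bit5=1)
  nb #..: next=#  (t=0,i=3, bit4=1)
  nb .##: next=.  (t=0,i=11, bit3=0)
  nb .#.: next=.  (t=0,i=2, bit2=0)
  nb ..#: next=.  (t=0,i=6, bit1=0)
  nb ...: next=#  (t=0,i=4, bit0=1)
  bits 11110001 = 241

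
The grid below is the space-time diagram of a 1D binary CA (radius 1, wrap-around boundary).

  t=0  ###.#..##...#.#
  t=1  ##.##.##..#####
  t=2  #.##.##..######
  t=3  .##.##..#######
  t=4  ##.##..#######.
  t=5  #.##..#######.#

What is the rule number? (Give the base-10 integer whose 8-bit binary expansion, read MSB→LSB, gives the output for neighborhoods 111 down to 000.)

  ###|#  b7=1 t=0,i=0
  ##.|.  b6=0 t=0,i=2
  #.#|#  b5=1 t=0,i=3
  #..|.  b4=0 t=0,i=5
  .##|#  b3=1 t=0,i=7
  .#.|#  b2=1 t=0,i=4
  ..#|#  b1=1 t=0,i=6
  ...|#  b0=1 t=0,i=10
  bits 10101111 = 175

175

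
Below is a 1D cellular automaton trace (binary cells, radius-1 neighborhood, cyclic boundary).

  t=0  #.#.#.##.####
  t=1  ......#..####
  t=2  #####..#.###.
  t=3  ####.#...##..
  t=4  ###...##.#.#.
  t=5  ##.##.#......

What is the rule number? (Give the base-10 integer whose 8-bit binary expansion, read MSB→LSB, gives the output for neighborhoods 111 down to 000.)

  [7] ### => #  t=0,i=10
  [6] ##. => .  t=0,i=0
  [5] #.# => .  t=0,i=1
  [4] #.. => #  t=1,i=0
  [3] .## => #  t=0,i=6
  [2] .#. => .  t=0,i=2
  [1] ..# => .  t=1,i=5
  [0] ... => #  t=1,i=1
  bits 10011001 = 153

153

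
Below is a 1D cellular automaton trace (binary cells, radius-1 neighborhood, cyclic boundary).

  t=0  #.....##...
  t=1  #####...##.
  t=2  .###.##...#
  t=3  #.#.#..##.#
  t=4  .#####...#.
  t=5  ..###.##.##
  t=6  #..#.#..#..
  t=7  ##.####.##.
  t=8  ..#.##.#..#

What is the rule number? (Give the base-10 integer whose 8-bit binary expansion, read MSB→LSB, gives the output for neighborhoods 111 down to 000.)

181

  ###|#  b7=1 t=1,i=1
  ##.|.  b6=0 t=0,i=7
  #.#|#  b5=1 t=1,i=10
  #..|#  b4=1 t=0,i=1
  .##|.  b3=0 t=0,i=6
  .#.|#  b2=1 t=0,i=0
  ..#|.  b1=0 t=0,i=5
  ...|#  b0=1 t=0,i=2
  bits 10110101 = 181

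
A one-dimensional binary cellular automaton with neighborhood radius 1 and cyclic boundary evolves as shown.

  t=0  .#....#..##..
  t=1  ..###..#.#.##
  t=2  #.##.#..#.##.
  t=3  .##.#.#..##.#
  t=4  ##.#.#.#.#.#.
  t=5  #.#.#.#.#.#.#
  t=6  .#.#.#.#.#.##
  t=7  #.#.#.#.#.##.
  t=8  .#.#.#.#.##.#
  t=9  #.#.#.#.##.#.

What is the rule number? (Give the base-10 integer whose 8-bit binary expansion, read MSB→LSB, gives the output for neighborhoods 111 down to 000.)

185

  ###|#  b7=1 t=1,i=3
  ##.|.  b6=0 t=0,i=10
  #.#|#  b5=1 t=1,i=8
  #..|#  b4=1 t=0,i=2
  .##|#  b3=1 t=0,i=9
  .#.|.  b2=0 t=0,i=1
  ..#|.  b1=0 t=0,i=0
  ...|#  b0=1 t=0,i=3
  bits 10111001 = 185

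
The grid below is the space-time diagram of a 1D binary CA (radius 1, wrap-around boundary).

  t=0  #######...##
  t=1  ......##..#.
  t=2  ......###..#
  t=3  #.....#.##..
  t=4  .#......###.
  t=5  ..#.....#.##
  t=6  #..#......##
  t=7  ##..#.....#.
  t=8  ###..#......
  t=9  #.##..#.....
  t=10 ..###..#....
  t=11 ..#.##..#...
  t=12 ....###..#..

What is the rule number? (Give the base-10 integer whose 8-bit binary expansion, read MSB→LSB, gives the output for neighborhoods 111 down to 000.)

88

  ### -> .   bit 7 = 0  t=0,i=0
  ##. -> #   bit 6 = 1  t=0,i=6
  #.# -> .   bit 5 = 0  t=3,i=7
  #.. -> #   bit 4 = 1  t=0,i=7
  .## -> #   bit 3 = 1  t=0,i=10
  .#. -> .   bit 2 = 0  t=1,i=10
  ..# -> .   bit 1 = 0  t=0,i=9
  ... -> .   bit 0 = 0  t=0,i=8
  bits 01011000 = 88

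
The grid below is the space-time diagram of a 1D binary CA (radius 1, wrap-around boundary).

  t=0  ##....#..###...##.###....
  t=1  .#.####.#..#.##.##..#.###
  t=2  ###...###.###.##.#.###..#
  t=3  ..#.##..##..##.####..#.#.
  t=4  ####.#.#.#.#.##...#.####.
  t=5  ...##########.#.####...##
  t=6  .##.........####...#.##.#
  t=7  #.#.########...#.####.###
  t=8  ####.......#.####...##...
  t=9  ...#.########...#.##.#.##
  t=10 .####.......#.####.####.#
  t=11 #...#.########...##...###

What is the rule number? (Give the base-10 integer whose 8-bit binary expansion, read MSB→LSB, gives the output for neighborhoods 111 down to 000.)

103

  [7] ### => .  t=0,i=10
  [6] ##. => #  t=0,i=1
  [5] #.# => #  t=0,i=17
  [4] #.. => .  t=0,i=2
  [3] .## => .  t=0,i=0
  [2] .#. => #  t=0,i=6
  [1] ..# => #  t=0,i=5
  [0] ... => #  t=0,i=3
  bits 01100111 = 103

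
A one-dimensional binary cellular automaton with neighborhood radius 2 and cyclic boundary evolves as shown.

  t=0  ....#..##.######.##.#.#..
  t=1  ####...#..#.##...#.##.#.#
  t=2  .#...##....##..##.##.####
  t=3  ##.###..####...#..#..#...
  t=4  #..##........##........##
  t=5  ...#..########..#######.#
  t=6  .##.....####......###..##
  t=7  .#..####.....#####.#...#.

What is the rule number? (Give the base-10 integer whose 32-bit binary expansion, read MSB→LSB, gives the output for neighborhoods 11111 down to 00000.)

  nb #####: next=#  (t=0,i=12, bit31=1)
  nb ####.: next=.  (t=0,i=14, bit30=0)
  nb ###.#: next=.  (t=0,i=15, bit29=0)
  nb ###..: next=.  (t=1,i=3, bit28=0)
  nb ##.##: next=.  (t=0,i=9, bit27=0)
  nb ##.#.: next=#  (t=0,i=19, bit26=1)
  nb ##..#: next=.  (t=2,i=13, bit25=0)
  nb ##...: next=.  (t=1,i=4, bit24=0)
  nb #.###: next=#  (t=0,i=10, bit23=1)
  nb #.##.: next=#  (t=0,i=17, bit22=1)
  nb #.#.#: next=#  (t=0,i=20, bit21=1)
  nb #.#..: next=#  (t=0,i=22, bit20=1)
  nb #..##: next=.  (t=0,i=6, bit19=0)
  nb #..#.: next=.  (t=1,i=9, bit18=0)
  nb #...#: next=#  (t=1,i=5, bit17=1)
  nb #....: next=#  (t=0,i=24, bit16=1)
  nb .####: next=.  (t=0,i=11, bit15=0)
  nb .###.: next=#  (t=3,i=4, bit14=1)
  nb .##.#: next=.  (t=0,i=8, bit13=0)
  nb .##..: next=.  (t=1,i=13, bit12=0)
  nb .#.##: next=#  (t=1,i=11, bit11=1)
  nb .#.#.: next=.  (t=0,i=21, bit10=0)
  nb .#..#: next=.  (t=0,i=5, bit9=0)
  nb .#...: next=.  (t=0,i=23, bit8=0)
  nb ..###: next=.  (t=3,i=8, bit7=0)
  nb ..##.: next=#  (t=0,i=7, bit6=1)
  nb ..#.#: next=.  (t=1,i=10, bit5=0)
  nb ..#..: next=.  (t=0,i=4, bit4=0)
  nb ...##: next=#  (t=2,i=4, bit3=1)
  nb ...#.: next=#  (t=0,i=3, bit2=1)
  nb ....#: next=#  (t=0,i=2, bit1=1)
  nb .....: next=#  (t=0,i=0, bit0=1)
  bits 10000100111100110100100001001111 = 2230536271

2230536271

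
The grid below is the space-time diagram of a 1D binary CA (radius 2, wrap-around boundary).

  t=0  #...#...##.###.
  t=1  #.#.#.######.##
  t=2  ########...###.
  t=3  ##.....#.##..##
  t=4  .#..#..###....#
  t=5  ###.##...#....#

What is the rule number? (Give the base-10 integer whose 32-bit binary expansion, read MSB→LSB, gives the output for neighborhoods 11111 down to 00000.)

  ##### -> .   bit 31 = 0  t=1,i=8
  ####. -> .   bit 30 = 0  t=1,i=10
  ###.# -> #   bit 29 = 1  t=0,i=13
  ###.. -> #   bit 28 = 1  t=2,i=7
  ##.## -> #   bit 27 = 1  t=0,i=10
  ##.#. -> #   bit 26 = 1  t=0,i=14
  ##..# -> .   bit 25 = 0  t=3,i=11
  ##... -> .   bit 24 = 0  t=2,i=8
  #.### -> #   bit 23 = 1  t=0,i=11
  #.##. -> #   bit 22 = 1  t=3,i=9
  #.#.# -> #   bit 21 = 1  t=1,i=2
  #.#.. -> #   bit 20 = 1  t=0,i=0
  #..## -> .   bit 19 = 0  t=3,i=12
  #..#. -> .   bit 18 = 0  t=4,i=3
  #...# -> #   bit 17 = 1  t=0,i=2
  #.... -> .   bit 16 = 0  t=3,i=3
  .#### -> #   bit 15 = 1  t=1,i=7
  .###. -> .   bit 14 = 0  t=0,i=12
  .##.# -> #   bit 13 = 1  t=0,i=9
  .##.. -> .   bit 12 = 0  t=3,i=10
  .#.## -> #   bit 11 = 1  t=1,i=5
  .#.#. -> #   bit 10 = 1  t=1,i=3
  .#..# -> #   bit 9 = 1  t=4,i=2
  .#... -> .   bit 8 = 0  t=0,i=1
  ..### -> .   bit 7 = 0  t=2,i=11
  ..##. -> #   bit 6 = 1  t=0,i=8
  ..#.# -> #   bit 5 = 1  t=3,i=7
  ..#.. -> #   bit 4 = 1  t=0,i=4
  ...## -> #   bit 3 = 1  t=0,i=7
  ...#. -> .   bit 2 = 0  t=0,i=3
  ....# -> .   bit 1 = 0  t=3,i=5
  ..... -> #   bit 0 = 1  t=3,i=4
  bits 00111100111100101010111001111001 = 1022537337

1022537337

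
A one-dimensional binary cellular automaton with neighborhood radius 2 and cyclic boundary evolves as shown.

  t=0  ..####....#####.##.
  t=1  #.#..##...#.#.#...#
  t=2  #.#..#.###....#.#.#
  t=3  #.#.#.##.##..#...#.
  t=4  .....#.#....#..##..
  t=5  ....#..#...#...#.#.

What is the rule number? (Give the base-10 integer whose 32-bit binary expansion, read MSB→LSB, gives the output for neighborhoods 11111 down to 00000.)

  [31] ##### => #  t=0,i=12
  [30] ####. => .  t=0,i=4
  [29] ###.# => #  t=0,i=14
  [28] ###.. => #  t=0,i=5
  [27] ##.## => .  t=0,i=15
  [26] ##.#. => .  t=1,i=1
  [25] ##..# => .  t=3,i=11
  [24] ##... => #  t=0,i=6
  [23] #.### => #  t=2,i=7
  [22] #.##. => .  t=0,i=16
  [21] #.#.# => .  t=1,i=12
  [20] #.#.. => #  t=1,i=2
  [19] #..## => .  t=1,i=4
  [18] #..#. => #  t=2,i=4
  [17] #...# => #  t=0,i=0
  [16] #.... => .  t=0,i=7
  [15] .#### => .  t=0,i=3
  [14] .###. => .  t=2,i=8
  [13] .##.# => #  t=1,i=0
  [12] .##.. => .  t=0,i=17
  [11] .#.## => #  t=2,i=6
  [10] .#.#. => .  t=1,i=11
  [9] .#..# => .  t=1,i=3
  [8] .#... => .  t=1,i=15
  [7] ..### => #  t=0,i=2
  [6] ..##. => #  t=1,i=5
  [5] ..#.# => .  t=1,i=10
  [4] ..#.. => .  t=3,i=13
  [3] ...## => .  t=0,i=1
  [2] ...#. => #  t=1,i=9
  [1] ....# => .  t=0,i=8
  [0] ..... => .  t=4,i=0
  bits 10110001100101100010100011000100 = 2979408068

2979408068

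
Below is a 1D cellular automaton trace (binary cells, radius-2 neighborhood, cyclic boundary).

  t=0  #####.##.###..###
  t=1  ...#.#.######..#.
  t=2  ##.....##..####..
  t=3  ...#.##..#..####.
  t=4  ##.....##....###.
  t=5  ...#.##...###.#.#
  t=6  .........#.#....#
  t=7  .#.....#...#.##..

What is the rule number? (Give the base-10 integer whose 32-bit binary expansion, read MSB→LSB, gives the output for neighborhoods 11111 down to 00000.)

  nb #####: next=.  (t=0,i=0, bit31=0)
  nb ####.: next=#  (t=0,i=3, bit30=1)
  nb ###.#: next=.  (t=0,i=4, bit29=0)
  nb ###..: next=#  (t=0,i=11, bit28=1)
  nb ##.##: next=#  (t=0,i=5, bit27=1)
  nb ##.#.: next=.  (t=5,i=13, bit26=0)
  nb ##..#: next=#  (t=0,i=12, bit25=1)
  nb ##...: next=.  (t=2,i=2, bit24=0)
  nb #.###: next=#  (t=0,i=9, bit23=1)
  nb #.##.: next=.  (t=0,i=6, bit22=0)
  nb #.#.#: next=.  (t=1,i=5, bit21=0)
  nb #.#..: next=#  (t=5,i=16, bit20=1)
  nb #..##: next=.  (t=0,i=13, bit19=0)
  nb #..#.: next=#  (t=1,i=14, bit18=1)
  nb #...#: next=.  (t=5,i=1, bit17=0)
  nb #....: next=#  (t=1,i=0, bit16=1)
  nb .####: next=#  (t=0,i=15, bit15=1)
  nb .###.: next=#  (t=0,i=10, bit14=1)
  nb .##.#: next=#  (t=0,i=7, bit13=1)
  nb .##..: next=.  (t=2,i=1, bit12=0)
  nb .#.##: next=.  (t=1,i=6, bit11=0)
  nb .#.#.: next=.  (t=1,i=4, bit10=0)
  nb .#..#: next=.  (t=3,i=10, bit9=0)
  nb .#...: next=.  (t=1,i=16, bit8=0)
  nb ..###: next=.  (t=0,i=14, bit7=0)
  nb ..##.: next=.  (t=2,i=0, bit6=0)
  nb ..#.#: next=.  (t=1,i=3, bit5=0)
  nb ..#..: next=.  (t=1,i=15, bit4=0)
  nb ...##: next=#  (t=2,i=6, bit3=1)
  nb ...#.: next=.  (t=1,i=2, bit2=0)
  nb ....#: next=#  (t=1,i=1, bit1=1)
  nb .....: next=.  (t=2,i=4, bit0=0)
  bits 01011010100101011110000000001010 = 1519771658

1519771658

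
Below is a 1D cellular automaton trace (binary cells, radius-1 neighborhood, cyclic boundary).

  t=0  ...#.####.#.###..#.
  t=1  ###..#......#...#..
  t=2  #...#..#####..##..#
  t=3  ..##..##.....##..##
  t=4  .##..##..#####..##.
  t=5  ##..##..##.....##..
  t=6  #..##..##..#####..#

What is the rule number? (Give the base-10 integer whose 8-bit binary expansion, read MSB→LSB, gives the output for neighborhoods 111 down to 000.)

11

  ###|.  b7=0 t=0,i=6
  ##.|.  b6=0 t=0,i=8
  #.#|.  b5=0 t=0,i=4
  #..|.  b4=0 t=0,i=15
  .##|#  b3=1 t=0,i=5
  .#.|.  b2=0 t=0,i=3
  ..#|#  b1=1 t=0,i=2
  ...|#  b0=1 t=0,i=0
  bits 00001011 = 11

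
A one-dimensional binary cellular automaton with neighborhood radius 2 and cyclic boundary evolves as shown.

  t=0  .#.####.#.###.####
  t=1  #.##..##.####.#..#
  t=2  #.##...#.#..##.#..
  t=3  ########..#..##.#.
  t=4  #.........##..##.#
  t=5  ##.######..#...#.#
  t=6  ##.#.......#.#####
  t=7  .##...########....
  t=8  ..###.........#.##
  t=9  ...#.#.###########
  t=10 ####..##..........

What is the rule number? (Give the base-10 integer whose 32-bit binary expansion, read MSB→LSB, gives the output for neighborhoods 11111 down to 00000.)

633502263

  [31] ##### => .  t=3,i=2
  [30] ####. => .  t=0,i=5
  [29] ###.# => #  t=0,i=6
  [28] ###.. => .  t=3,i=7
  [27] ##.## => .  t=0,i=13
  [26] ##.#. => #  t=0,i=0
  [25] ##..# => .  t=1,i=4
  [24] ##... => #  t=2,i=4
  [23] #.### => #  t=0,i=3
  [22] #.##. => #  t=1,i=2
  [21] #.#.# => .  t=0,i=1
  [20] #.#.. => .  t=1,i=14
  [19] #..## => .  t=1,i=5
  [18] #..#. => .  t=2,i=17
  [17] #...# => #  t=2,i=5
  [16] #.... => .  t=4,i=2
  [15] .#### => .  t=0,i=4
  [14] .###. => #  t=0,i=11
  [13] .##.# => #  t=1,i=0
  [12] .##.. => #  t=1,i=3
  [11] .#.## => #  t=0,i=2
  [10] .#.#. => .  t=2,i=8
  [9] .#..# => #  t=1,i=15
  [8] .#... => .  t=5,i=12
  [7] ..### => .  t=7,i=6
  [6] ..##. => .  t=1,i=6
  [5] ..#.# => #  t=2,i=0
  [4] ..#.. => #  t=3,i=10
  [3] ...## => .  t=4,i=9
  [2] ...#. => #  t=2,i=6
  [1] ....# => #  t=4,i=8
  [0] ..... => #  t=4,i=3
  bits 00100101110000100111101000110111 = 633502263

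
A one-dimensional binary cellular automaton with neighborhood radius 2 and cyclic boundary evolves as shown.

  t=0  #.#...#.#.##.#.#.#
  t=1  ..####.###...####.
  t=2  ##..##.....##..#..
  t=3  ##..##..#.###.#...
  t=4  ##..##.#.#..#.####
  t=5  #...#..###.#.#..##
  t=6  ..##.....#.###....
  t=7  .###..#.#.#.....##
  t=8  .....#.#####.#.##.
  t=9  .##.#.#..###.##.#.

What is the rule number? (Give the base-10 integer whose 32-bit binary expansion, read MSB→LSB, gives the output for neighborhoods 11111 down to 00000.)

  #####|#  b31=1 t=4,i=16
  ####.|#  b30=1 t=1,i=4
  ###.#|#  b29=1 t=1,i=5
  ###..|.  b28=0 t=1,i=9
  ##.##|.  b27=0 t=1,i=6
  ##.#.|.  b26=0 t=0,i=1
  ##..#|.  b25=0 t=2,i=2
  ##...|.  b24=0 t=1,i=10
  #.###|.  b23=0 t=1,i=7
  #.##.|.  b22=0 t=0,i=10
  #.#.#|#  b21=1 t=0,i=8
  #.#..|#  b20=1 t=0,i=2
  #..##|.  b19=0 t=2,i=3
  #..#.|#  b18=1 t=2,i=14
  #...#|#  b17=1 t=0,i=4
  #....|.  b16=0 t=2,i=7
  .####|.  b15=0 t=1,i=3
  .###.|.  b14=0 t=1,i=8
  .##.#|.  b13=0 t=0,i=0
  .##..|#  b12=1 t=2,i=1
  .#.##|#  b11=1 t=0,i=9
  .#.#.|#  b10=1 t=0,i=7
  .#..#|.  b9=0 t=2,i=16
  .#...|#  b8=1 t=0,i=3
  ..###|.  b7=0 t=1,i=2
  ..##.|#  b6=1 t=2,i=0
  ..#.#|.  b5=0 t=0,i=6
  ..#..|.  b4=0 t=2,i=15
  ...##|#  b3=1 t=1,i=1
  ...#.|#  b2=1 t=0,i=5
  ....#|.  b1=0 t=2,i=9
  .....|#  b0=1 t=2,i=8
  bits 11100000001101100001110101001101 = 3761642829

3761642829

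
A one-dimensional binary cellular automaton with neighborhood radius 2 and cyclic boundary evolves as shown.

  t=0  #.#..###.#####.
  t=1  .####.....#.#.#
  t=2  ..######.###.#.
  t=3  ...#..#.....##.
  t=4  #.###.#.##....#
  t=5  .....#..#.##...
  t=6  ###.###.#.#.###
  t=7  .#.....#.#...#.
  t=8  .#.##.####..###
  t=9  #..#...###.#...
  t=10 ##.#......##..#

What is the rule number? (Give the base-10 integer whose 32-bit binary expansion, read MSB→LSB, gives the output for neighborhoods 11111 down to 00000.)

1431930421

  [31] ##### => .  t=0,i=11
  [30] ####. => #  t=0,i=12
  [29] ###.# => .  t=0,i=7
  [28] ###.. => #  t=1,i=4
  [27] ##.## => .  t=0,i=8
  [26] ##.#. => #  t=0,i=14
  [25] ##..# => .  t=8,i=10
  [24] ##... => #  t=1,i=5
  [23] #.### => .  t=0,i=9
  [22] #.##. => #  t=4,i=8
  [21] #.#.# => .  t=0,i=0
  [20] #.#.. => #  t=0,i=2
  [19] #..## => #  t=0,i=4
  [18] #..#. => .  t=3,i=5
  [17] #...# => .  t=2,i=0
  [16] #.... => #  t=1,i=6
  [15] .#### => #  t=0,i=10
  [14] .###. => .  t=0,i=6
  [13] .##.# => .  t=4,i=0
  [12] .##.. => .  t=3,i=13
  [11] .#.## => .  t=1,i=0
  [10] .#.#. => #  t=0,i=1
  [9] .#..# => #  t=0,i=3
  [8] .#... => .  t=2,i=14
  [7] ..### => .  t=0,i=5
  [6] ..##. => .  t=3,i=12
  [5] ..#.# => #  t=1,i=10
  [4] ..#.. => #  t=3,i=3
  [3] ...## => .  t=2,i=1
  [2] ...#. => #  t=1,i=9
  [1] ....# => .  t=1,i=8
  [0] ..... => #  t=1,i=7
  bits 01010101010110011000011000110101 = 1431930421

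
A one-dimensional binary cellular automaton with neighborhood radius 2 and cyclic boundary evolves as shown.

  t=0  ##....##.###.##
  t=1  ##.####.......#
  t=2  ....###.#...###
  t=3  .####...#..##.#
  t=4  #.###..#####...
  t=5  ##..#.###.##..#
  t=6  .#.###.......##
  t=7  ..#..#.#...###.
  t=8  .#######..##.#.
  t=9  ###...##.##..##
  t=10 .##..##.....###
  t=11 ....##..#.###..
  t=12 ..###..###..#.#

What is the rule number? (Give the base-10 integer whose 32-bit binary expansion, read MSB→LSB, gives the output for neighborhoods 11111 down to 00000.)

  [31] ##### => .  t=4,i=9
  [30] ####. => #  t=0,i=0
  [29] ###.# => .  t=0,i=11
  [28] ###.. => #  t=0,i=1
  [27] ##.## => .  t=0,i=8
  [26] ##.#. => .  t=2,i=7
  [25] ##..# => .  t=4,i=5
  [24] ##... => .  t=0,i=2
  [23] #.### => .  t=0,i=9
  [22] #.##. => .  t=5,i=10
  [21] #.#.# => .  t=3,i=14
  [20] #.#.. => #  t=2,i=8
  [19] #..## => #  t=3,i=10
  [18] #..#. => #  t=5,i=3
  [17] #...# => .  t=2,i=10
  [16] #.... => #  t=0,i=3
  [15] .#### => #  t=0,i=14
  [14] .###. => .  t=0,i=10
  [13] .##.# => .  t=0,i=7
  [12] .##.. => .  t=5,i=11
  [11] .#.## => #  t=3,i=0
  [10] .#.#. => #  t=7,i=6
  [9] .#..# => #  t=3,i=9
  [8] .#... => .  t=2,i=9
  [7] ..### => #  t=1,i=14
  [6] ..##. => #  t=0,i=6
  [5] ..#.# => #  t=4,i=0
  [4] ..#.. => #  t=3,i=8
  [3] ...## => #  t=0,i=5
  [2] ...#. => #  t=3,i=7
  [1] ....# => #  t=0,i=4
  [0] ..... => .  t=1,i=9
  bits 01010000000111011000111011111110 = 1344114430

1344114430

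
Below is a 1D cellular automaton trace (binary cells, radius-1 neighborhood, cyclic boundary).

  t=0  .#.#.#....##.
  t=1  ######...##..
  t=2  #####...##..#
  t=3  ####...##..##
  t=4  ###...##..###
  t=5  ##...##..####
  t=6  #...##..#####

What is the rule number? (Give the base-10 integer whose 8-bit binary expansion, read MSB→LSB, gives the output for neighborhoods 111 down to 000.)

174

  [7] ### => #  t=1,i=1
  [6] ##. => .  t=0,i=11
  [5] #.# => #  t=0,i=2
  [4] #.. => .  t=0,i=6
  [3] .## => #  t=0,i=10
  [2] .#. => #  t=0,i=1
  [1] ..# => #  t=0,i=0
  [0] ... => .  t=0,i=7
  bits 10101110 = 174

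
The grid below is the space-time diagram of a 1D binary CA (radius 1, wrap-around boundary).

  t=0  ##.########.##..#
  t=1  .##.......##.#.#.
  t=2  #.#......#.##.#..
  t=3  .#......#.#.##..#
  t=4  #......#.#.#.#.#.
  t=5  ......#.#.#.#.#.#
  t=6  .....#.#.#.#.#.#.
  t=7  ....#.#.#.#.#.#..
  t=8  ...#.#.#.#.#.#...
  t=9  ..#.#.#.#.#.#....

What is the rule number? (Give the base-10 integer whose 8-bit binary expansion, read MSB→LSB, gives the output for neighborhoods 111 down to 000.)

  nb ###: next=.  (t=0,i=0, bit7=0)
  nb ##.: next=#  (t=0,i=1, bit6=1)
  nb #.#: next=#  (t=0,i=2, bit5=1)
  nb #..: next=.  (t=0,i=14, bit4=0)
  nb .##: next=.  (t=0,i=3, bit3=0)
  nb .#.: next=.  (t=1,i=13, bit2=0)
  nb ..#: next=#  (t=0,i=15, bit1=1)
  nb ...: next=.  (t=1,i=4, bit0=0)
  bits 01100010 = 98

98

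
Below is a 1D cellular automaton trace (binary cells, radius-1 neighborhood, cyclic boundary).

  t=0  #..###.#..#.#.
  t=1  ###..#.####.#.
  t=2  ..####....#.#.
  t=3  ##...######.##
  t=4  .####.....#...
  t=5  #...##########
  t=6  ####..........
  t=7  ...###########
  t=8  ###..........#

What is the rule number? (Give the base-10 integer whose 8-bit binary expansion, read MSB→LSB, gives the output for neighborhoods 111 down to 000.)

  ### -> .   bit 7 = 0  t=0,i=4
  ##. -> #   bit 6 = 1  t=0,i=5
  #.# -> .   bit 5 = 0  t=0,i=6
  #.. -> #   bit 4 = 1  t=0,i=1
  .## -> .   bit 3 = 0  t=0,i=3
  .#. -> #   bit 2 = 1  t=0,i=0
  ..# -> #   bit 1 = 1  t=0,i=2
  ... -> #   bit 0 = 1  t=2,i=0
  bits 01010111 = 87

87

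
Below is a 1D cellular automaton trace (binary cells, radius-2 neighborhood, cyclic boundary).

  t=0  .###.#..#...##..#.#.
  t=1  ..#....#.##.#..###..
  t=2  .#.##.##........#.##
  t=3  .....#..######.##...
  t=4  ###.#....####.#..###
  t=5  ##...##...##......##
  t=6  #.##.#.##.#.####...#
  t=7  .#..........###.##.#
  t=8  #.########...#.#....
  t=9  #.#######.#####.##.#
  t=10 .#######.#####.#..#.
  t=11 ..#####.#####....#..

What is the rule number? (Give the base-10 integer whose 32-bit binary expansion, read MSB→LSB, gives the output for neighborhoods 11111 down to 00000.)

  nb #####: next=#  (t=3,i=10, bit31=1)
  nb ####.: next=#  (t=3,i=12, bit30=1)
  nb ###.#: next=.  (t=0,i=3, bit29=0)
  nb ###..: next=.  (t=1,i=17, bit28=0)
  nb ##.##: next=#  (t=2,i=5, bit27=1)
  nb ##.#.: next=.  (t=0,i=4, bit26=0)
  nb ##..#: next=.  (t=0,i=14, bit25=0)
  nb ##...: next=#  (t=1,i=18, bit24=1)
  nb #.###: next=#  (t=6,i=12, bit23=1)
  nb #.##.: next=.  (t=1,i=9, bit22=0)
  nb #.#.#: next=.  (t=2,i=1, bit21=0)
  nb #.#..: next=.  (t=0,i=5, bit20=0)
  nb #..##: next=.  (t=0,i=0, bit19=0)
  nb #..#.: next=#  (t=0,i=7, bit18=1)
  nb #...#: next=#  (t=0,i=10, bit17=1)
  nb #....: next=#  (t=1,i=4, bit16=1)
  nb .####: next=#  (t=3,i=9, bit15=1)
  nb .###.: next=#  (t=0,i=2, bit14=1)
  nb .##.#: next=.  (t=1,i=10, bit13=0)
  nb .##..: next=.  (t=0,i=13, bit12=0)
  nb .#.##: next=.  (t=1,i=8, bit11=0)
  nb .#.#.: next=#  (t=0,i=17, bit10=1)
  nb .#..#: next=.  (t=0,i=6, bit9=0)
  nb .#...: next=#  (t=0,i=9, bit8=1)
  nb ..###: next=.  (t=0,i=1, bit7=0)
  nb ..##.: next=#  (t=0,i=12, bit6=1)
  nb ..#.#: next=#  (t=0,i=16, bit5=1)
  nb ..#..: next=.  (t=0,i=8, bit4=0)
  nb ...##: next=.  (t=0,i=11, bit3=0)
  nb ...#.: next=#  (t=1,i=1, bit2=1)
  nb ....#: next=.  (t=1,i=0, bit1=0)
  nb .....: next=#  (t=2,i=10, bit0=1)
  bits 11001001100001111100010101100101 = 3381118309

3381118309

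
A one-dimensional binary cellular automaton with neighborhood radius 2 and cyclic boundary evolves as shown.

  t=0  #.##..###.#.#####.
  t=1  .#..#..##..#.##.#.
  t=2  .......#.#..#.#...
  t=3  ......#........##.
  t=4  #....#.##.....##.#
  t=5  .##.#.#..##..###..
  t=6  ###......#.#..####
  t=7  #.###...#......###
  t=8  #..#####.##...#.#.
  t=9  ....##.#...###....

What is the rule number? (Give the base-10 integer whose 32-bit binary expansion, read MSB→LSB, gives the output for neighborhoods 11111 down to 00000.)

  #####|#  b31=1 t=0,i=14
  ####.|.  b30=0 t=0,i=15
  ###.#|#  b29=1 t=0,i=8
  ###..|#  b28=1 t=5,i=15
  ##.##|.  b27=0 t=4,i=16
  ##.#.|.  b26=0 t=0,i=9
  ##..#|#  b25=1 t=0,i=4
  ##...|#  b24=1 t=3,i=17
  #.###|.  b23=0 t=0,i=12
  #.##.|.  b22=0 t=0,i=2
  #.#.#|.  b21=0 t=0,i=0
  #.#..|.  b20=0 t=1,i=16
  #..##|.  b19=0 t=0,i=5
  #..#.|.  b18=0 t=1,i=0
  #...#|#  b17=1 t=5,i=17
  #....|#  b16=1 t=2,i=16
  .####|#  b15=1 t=0,i=13
  .###.|#  b14=1 t=0,i=7
  .##.#|#  b13=1 t=1,i=14
  .##..|.  b12=0 t=0,i=3
  .#.##|#  b11=1 t=0,i=1
  .#.#.|.  b10=0 t=2,i=8
  .#..#|.  b9=0 t=1,i=2
  .#...|#  b8=1 t=2,i=15
  ..###|.  b7=0 t=0,i=6
  ..##.|#  b6=1 t=1,i=7
  ..#.#|.  b5=0 t=1,i=11
  ..#..|.  b4=0 t=1,i=1
  ...##|#  b3=1 t=3,i=14
  ...#.|#  b2=1 t=2,i=6
  ....#|.  b1=0 t=2,i=5
  .....|.  b0=0 t=2,i=0
  bits 10110011000000111110100101001100 = 3003377996

3003377996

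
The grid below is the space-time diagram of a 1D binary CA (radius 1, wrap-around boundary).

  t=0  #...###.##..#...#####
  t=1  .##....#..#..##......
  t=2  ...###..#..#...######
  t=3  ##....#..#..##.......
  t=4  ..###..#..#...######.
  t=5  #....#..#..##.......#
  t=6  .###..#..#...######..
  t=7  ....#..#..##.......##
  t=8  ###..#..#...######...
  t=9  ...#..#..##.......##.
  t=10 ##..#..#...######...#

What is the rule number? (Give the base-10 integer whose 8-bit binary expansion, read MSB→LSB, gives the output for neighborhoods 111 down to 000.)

  ###|.  b7=0 t=0,i=5
  ##.|.  b6=0 t=0,i=0
  #.#|#  b5=1 t=0,i=7
  #..|#  b4=1 t=0,i=1
  .##|.  b3=0 t=0,i=4
  .#.|.  b2=0 t=0,i=12
  ..#|.  b1=0 t=0,i=3
  ...|#  b0=1 t=0,i=2
  bits 00110001 = 49

49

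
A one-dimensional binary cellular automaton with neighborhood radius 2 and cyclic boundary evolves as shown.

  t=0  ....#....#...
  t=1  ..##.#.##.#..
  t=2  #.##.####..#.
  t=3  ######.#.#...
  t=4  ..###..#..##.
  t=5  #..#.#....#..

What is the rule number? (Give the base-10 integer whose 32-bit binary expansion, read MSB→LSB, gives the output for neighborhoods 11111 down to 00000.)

3403835718

  ##### -> #   bit 31 = 1  t=3,i=2
  ####. -> #   bit 30 = 1  t=2,i=7
  ###.# -> .   bit 29 = 0  t=3,i=5
  ###.. -> .   bit 28 = 0  t=2,i=8
  ##.## -> #   bit 27 = 1  t=2,i=4
  ##.#. -> .   bit 26 = 0  t=1,i=4
  ##..# -> #   bit 25 = 1  t=2,i=9
  ##... -> .   bit 24 = 0  t=4,i=12
  #.### -> #   bit 23 = 1  t=2,i=5
  #.##. -> #   bit 22 = 1  t=1,i=7
  #.#.# -> #   bit 21 = 1  t=1,i=5
  #.#.. -> .   bit 20 = 0  t=1,i=10
  #..## -> .   bit 19 = 0  t=4,i=9
  #..#. -> .   bit 18 = 0  t=2,i=10
  #...# -> #   bit 17 = 1  t=3,i=11
  #.... -> .   bit 16 = 0  t=0,i=6
  .#### -> .   bit 15 = 0  t=2,i=6
  .###. -> #   bit 14 = 1  t=4,i=3
  .##.# -> #   bit 13 = 1  t=1,i=3
  .##.. -> .   bit 12 = 0  t=4,i=11
  .#.## -> #   bit 11 = 1  t=1,i=6
  .#.#. -> .   bit 10 = 0  t=2,i=12
  .#..# -> .   bit 9 = 0  t=4,i=8
  .#... -> #   bit 8 = 1  t=0,i=5
  ..### -> .   bit 7 = 0  t=3,i=0
  ..##. -> #   bit 6 = 1  t=1,i=2
  ..#.# -> .   bit 5 = 0  t=2,i=11
  ..#.. -> .   bit 4 = 0  t=0,i=4
  ...## -> .   bit 3 = 0  t=1,i=1
  ...#. -> #   bit 2 = 1  t=0,i=3
  ....# -> #   bit 1 = 1  t=0,i=2
  ..... -> .   bit 0 = 0  t=0,i=0
  bits 11001010111000100110100101000110 = 3403835718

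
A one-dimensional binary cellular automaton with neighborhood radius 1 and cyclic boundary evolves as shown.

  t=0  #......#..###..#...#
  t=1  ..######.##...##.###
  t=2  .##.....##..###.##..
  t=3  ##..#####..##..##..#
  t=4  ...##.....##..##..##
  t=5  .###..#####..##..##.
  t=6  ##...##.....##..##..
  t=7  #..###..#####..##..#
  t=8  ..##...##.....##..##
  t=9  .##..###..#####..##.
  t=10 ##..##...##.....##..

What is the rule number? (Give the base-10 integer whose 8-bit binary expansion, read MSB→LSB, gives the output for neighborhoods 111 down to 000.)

47

  nb ###: next=.  (t=0,i=11, bit7=0)
  nb ##.: next=.  (t=0,i=0, bit6=0)
  nb #.#: next=#  (t=1,i=8, bit5=1)
  nb #..: next=.  (t=0,i=1, bit4=0)
  nb .##: next=#  (t=0,i=10, bit3=1)
  nb .#.: next=#  (t=0,i=7, bit2=1)
  nb ..#: next=#  (t=0,i=6, bit1=1)
  nb ...: next=#  (t=0,i=2, bit0=1)
  bits 00101111 = 47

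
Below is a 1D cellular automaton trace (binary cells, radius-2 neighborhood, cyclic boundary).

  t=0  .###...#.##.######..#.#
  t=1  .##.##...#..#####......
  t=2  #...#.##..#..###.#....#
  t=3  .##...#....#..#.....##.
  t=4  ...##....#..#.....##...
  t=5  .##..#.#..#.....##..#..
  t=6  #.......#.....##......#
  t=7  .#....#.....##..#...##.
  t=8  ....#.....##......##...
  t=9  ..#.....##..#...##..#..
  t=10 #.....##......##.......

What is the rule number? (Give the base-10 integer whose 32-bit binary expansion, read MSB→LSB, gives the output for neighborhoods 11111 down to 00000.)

  [31] ##### => #  t=0,i=14
  [30] ####. => #  t=0,i=16
  [29] ###.# => .  t=2,i=15
  [28] ###.. => .  t=0,i=3
  [27] ##.## => .  t=0,i=11
  [26] ##.#. => .  t=2,i=16
  [25] ##..# => .  t=0,i=18
  [24] ##... => #  t=0,i=4
  [23] #.### => #  t=0,i=1
  [22] #.##. => #  t=0,i=9
  [21] #.#.# => .  t=0,i=22
  [20] #.#.. => .  t=2,i=17
  [19] #..## => .  t=1,i=11
  [18] #..#. => .  t=0,i=19
  [17] #...# => #  t=0,i=5
  [16] #.... => .  t=1,i=18
  [15] .#### => #  t=0,i=13
  [14] .###. => #  t=0,i=2
  [13] .##.# => .  t=0,i=10
  [12] .##.. => .  t=1,i=5
  [11] .#.## => .  t=0,i=0
  [10] .#.#. => .  t=0,i=21
  [9] .#..# => #  t=1,i=10
  [8] .#... => .  t=2,i=18
  [7] ..### => .  t=1,i=12
  [6] ..##. => .  t=1,i=1
  [5] ..#.# => .  t=0,i=7
  [4] ..#.. => .  t=1,i=9
  [3] ...## => #  t=1,i=0
  [2] ...#. => .  t=0,i=6
  [1] ....# => #  t=1,i=22
  [0] ..... => .  t=1,i=19
  bits 11000001110000101100001000001010 = 3250766346

3250766346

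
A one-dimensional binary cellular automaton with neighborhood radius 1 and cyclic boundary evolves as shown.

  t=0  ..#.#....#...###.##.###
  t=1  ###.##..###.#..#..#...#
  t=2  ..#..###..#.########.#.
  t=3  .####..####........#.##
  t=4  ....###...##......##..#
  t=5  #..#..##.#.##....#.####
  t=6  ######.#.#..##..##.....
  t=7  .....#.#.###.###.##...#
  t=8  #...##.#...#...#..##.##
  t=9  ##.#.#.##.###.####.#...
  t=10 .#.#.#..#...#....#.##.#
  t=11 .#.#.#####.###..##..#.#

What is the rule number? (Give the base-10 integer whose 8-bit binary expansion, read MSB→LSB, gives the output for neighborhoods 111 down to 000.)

86

  ### -> .   bit 7 = 0  t=0,i=14
  ##. -> #   bit 6 = 1  t=0,i=15
  #.# -> .   bit 5 = 0  t=0,i=3
  #.. -> #   bit 4 = 1  t=0,i=0
  .## -> .   bit 3 = 0  t=0,i=13
  .#. -> #   bit 2 = 1  t=0,i=2
  ..# -> #   bit 1 = 1  t=0,i=1
  ... -> .   bit 0 = 0  t=0,i=6
  bits 01010110 = 86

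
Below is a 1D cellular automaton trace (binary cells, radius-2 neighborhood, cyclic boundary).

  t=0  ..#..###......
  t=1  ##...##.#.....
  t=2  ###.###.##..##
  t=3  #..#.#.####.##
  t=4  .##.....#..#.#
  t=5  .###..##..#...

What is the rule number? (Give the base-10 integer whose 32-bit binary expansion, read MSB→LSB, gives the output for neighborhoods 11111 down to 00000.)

2337599950

  ##### -> #   bit 31 = 1  t=2,i=0
  ####. -> .   bit 30 = 0  t=2,i=1
  ###.# -> .   bit 29 = 0  t=2,i=2
  ###.. -> .   bit 28 = 0  t=0,i=7
  ##.## -> #   bit 27 = 1  t=2,i=3
  ##.#. -> .   bit 26 = 0  t=1,i=7
  ##..# -> #   bit 25 = 1  t=2,i=10
  ##... -> #   bit 24 = 1  t=0,i=8
  #.### -> .   bit 23 = 0  t=2,i=4
  #.##. -> #   bit 22 = 1  t=2,i=8
  #.#.# -> .   bit 21 = 0  t=3,i=5
  #.#.. -> #   bit 20 = 1  t=1,i=8
  #..## -> .   bit 19 = 0  t=0,i=4
  #..#. -> #   bit 18 = 1  t=3,i=2
  #...# -> .   bit 17 = 0  t=1,i=3
  #.... -> .   bit 16 = 0  t=0,i=9
  .#### -> #   bit 15 = 1  t=2,i=13
  .###. -> #   bit 14 = 1  t=0,i=6
  .##.# -> #   bit 13 = 1  t=1,i=6
  .##.. -> #   bit 12 = 1  t=1,i=1
  .#.## -> .   bit 11 = 0  t=3,i=6
  .#.#. -> .   bit 10 = 0  t=3,i=4
  .#..# -> .   bit 9 = 0  t=0,i=3
  .#... -> #   bit 8 = 1  t=1,i=9
  ..### -> #   bit 7 = 1  t=0,i=5
  ..##. -> #   bit 6 = 1  t=1,i=0
  ..#.# -> .   bit 5 = 0  t=3,i=3
  ..#.. -> .   bit 4 = 0  t=0,i=2
  ...## -> #   bit 3 = 1  t=1,i=4
  ...#. -> #   bit 2 = 1  t=0,i=1
  ....# -> #   bit 1 = 1  t=0,i=0
  ..... -> .   bit 0 = 0  t=0,i=10
  bits 10001011010101001111000111001110 = 2337599950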